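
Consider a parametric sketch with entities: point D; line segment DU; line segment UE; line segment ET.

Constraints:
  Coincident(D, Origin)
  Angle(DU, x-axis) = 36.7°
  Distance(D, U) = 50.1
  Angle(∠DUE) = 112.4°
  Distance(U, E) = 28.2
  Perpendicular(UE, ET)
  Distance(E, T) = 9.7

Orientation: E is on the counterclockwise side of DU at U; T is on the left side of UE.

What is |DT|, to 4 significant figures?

59.81

∠DUE = 112.4°, so UE runs at 36.7° + (180° − 112.4°) = 104.3° from the x-axis; with |UE| = 28.2, E = U + 28.2·(cos 104.3°, sin 104.3°) = (33.20, 57.27). UE ⟂ ET; with |ET| = 9.7 on the left of UE, T = E + 9.7·(-0.9690, -0.2470) = (23.80, 54.87). Then |DT| = |T − D| = 59.81.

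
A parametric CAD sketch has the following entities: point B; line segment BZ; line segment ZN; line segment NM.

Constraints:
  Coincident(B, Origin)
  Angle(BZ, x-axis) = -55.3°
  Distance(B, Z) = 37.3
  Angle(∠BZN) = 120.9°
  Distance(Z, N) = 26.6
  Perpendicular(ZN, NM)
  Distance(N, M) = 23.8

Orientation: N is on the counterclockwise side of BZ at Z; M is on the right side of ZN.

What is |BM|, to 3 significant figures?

72.2

∠BZN = 120.9°, so ZN runs at -55.3° + (180° − 120.9°) = 3.80° from the x-axis; with |ZN| = 26.6, N = Z + 26.6·(cos 3.80°, sin 3.80°) = (47.8, -28.9). The perpendicularity gives NM at right angles to ZN; with |NM| = 23.8 on the right of ZN, M = N + 23.8·(0.0663, -0.998) = (49.4, -52.7). Then |BM| = |M − B| = 72.2.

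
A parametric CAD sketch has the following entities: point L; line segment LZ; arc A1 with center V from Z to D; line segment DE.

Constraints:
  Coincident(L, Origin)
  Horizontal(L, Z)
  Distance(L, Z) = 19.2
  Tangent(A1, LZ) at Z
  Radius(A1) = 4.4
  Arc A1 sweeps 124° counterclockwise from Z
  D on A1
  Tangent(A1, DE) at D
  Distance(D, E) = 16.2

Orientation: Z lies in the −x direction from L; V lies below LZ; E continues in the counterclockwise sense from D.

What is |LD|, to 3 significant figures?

23.9

L is at the origin; L and Z share the same y with |LZ| = 19.2 and Z on the −x side, so Z = (-19.2, 0.00). The tangent condition forces VZ to be normal to LZ, so V = Z + (0, -4.4) = (-19.2, -4.40). On A1, Z sits at bearing 90° from V; a 124° counterclockwise sweep puts D at bearing 214°, so D = V + 4.4·(cos 214°, sin 214°) = (-22.8, -6.86). Then |LD| = |D − L| = 23.9.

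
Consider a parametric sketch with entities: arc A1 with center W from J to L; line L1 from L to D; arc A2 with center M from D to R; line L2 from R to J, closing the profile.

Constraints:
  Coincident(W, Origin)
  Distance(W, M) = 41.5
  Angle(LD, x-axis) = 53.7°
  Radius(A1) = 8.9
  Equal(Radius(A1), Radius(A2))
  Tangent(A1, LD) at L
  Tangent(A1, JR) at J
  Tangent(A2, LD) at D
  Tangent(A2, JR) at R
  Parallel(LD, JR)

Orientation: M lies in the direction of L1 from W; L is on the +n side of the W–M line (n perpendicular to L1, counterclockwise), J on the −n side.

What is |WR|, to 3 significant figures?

42.4

The slot axis is L1's direction at 53.7°, so u = (cos 53.7°, sin 53.7°) = (0.592, 0.806) and n = (−sin 53.7°, cos 53.7°) = (-0.806, 0.592). W is at the origin and M lies 41.5 along u from W, so M = 41.5·u = (24.6, 33.4). Tangency of A1 to both parallel lines with radius 8.9 puts L and J at W ± 8.9·n: L = (-7.17, 5.27), J = (7.17, -5.27). Equal radii place D and R the same way about M: D = M + 8.9·n = (17.4, 38.7), R = M − 8.9·n = (31.7, 28.2). Then |WR| = |R − W| = 42.4.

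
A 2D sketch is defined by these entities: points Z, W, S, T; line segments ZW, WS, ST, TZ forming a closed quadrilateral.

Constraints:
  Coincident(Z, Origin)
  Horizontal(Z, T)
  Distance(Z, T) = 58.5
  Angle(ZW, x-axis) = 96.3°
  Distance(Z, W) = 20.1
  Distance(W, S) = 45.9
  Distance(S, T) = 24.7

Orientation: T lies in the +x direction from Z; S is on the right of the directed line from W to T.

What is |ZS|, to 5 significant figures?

35.565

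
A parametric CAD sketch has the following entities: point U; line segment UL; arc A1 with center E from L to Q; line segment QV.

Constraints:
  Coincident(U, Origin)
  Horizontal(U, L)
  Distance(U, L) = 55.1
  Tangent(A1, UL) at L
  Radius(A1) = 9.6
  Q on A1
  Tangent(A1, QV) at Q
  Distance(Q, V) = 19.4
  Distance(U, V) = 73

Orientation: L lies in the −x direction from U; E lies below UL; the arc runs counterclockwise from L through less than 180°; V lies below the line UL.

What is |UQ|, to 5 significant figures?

65.065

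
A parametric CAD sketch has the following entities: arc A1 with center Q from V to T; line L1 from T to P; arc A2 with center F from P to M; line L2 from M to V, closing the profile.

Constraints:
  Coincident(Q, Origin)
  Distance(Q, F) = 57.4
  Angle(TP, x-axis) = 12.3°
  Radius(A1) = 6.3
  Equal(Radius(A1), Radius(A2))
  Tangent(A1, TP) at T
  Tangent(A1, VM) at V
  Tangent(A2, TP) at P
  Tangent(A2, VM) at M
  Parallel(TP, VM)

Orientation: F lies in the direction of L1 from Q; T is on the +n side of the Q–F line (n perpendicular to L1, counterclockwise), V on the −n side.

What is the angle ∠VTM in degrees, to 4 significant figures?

77.62°

Tangency of A1 to both parallel lines with radius 6.3 puts T and V at Q ± 6.3·n: T = (-1.342, 6.155), V = (1.342, -6.155). Equal radii place P and M the same way about F: P = F + 6.3·n = (54.74, 18.38), M = F − 6.3·n = (57.42, 6.073). Then cos ∠VTM = TV·TM / (|TV||TM|), giving 77.62°.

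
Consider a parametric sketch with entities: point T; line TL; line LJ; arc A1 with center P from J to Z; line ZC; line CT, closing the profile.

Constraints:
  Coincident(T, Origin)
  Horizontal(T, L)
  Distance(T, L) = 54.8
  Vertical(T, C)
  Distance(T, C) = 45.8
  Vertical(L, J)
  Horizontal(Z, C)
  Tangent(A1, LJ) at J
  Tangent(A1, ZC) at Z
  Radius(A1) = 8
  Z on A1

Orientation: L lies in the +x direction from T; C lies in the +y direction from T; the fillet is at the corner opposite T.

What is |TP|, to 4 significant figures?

60.16

TC is vertical with |TC| = 45.8 and C on the +y side, so C = (0.000, 45.80). The virtual corner opposite T is at (54.80, 45.80). Tangency of A1 to LJ means the radius PJ is perpendicular to LJ and A1 meets ZC tangentially, so PZ is at right angles to ZC, with radius 8.0, so the center P sits 8.0 in from both sides at P = (46.80, 37.80). Then |TP| = |P − T| = 60.16.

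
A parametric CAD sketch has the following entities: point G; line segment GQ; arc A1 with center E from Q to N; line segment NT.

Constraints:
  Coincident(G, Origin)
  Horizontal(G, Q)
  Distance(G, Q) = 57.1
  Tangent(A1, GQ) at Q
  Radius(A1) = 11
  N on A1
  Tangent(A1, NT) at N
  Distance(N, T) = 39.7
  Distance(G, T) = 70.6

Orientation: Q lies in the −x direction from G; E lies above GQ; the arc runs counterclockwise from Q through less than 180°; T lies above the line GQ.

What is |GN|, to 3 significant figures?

47.6

Checks: ∠(EQ, QG) = 90.00° ✓; |EN| = 11.00 ✓; ∠(EN, NT) = 90.00° ✓; |NT| = 39.70 ✓; |GT| = 70.60 ✓.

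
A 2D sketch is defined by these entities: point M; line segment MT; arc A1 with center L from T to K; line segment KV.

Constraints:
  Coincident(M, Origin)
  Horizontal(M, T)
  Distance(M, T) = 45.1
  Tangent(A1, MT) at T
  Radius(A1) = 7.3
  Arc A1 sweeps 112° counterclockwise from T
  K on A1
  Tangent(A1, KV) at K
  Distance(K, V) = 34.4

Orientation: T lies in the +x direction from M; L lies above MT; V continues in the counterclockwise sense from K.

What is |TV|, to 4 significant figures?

42.37

On A1, T sits at bearing -90° from L; a 112° counterclockwise sweep puts K at bearing 22°, so K = L + 7.3·(cos 22°, sin 22°) = (51.87, 10.03). The tangent condition forces LK to be normal to KV, so KV runs along (−sin 22°, cos 22°); with |KV| = 34.4, V = (38.98, 41.93). Then |TV| = |V − T| = 42.37.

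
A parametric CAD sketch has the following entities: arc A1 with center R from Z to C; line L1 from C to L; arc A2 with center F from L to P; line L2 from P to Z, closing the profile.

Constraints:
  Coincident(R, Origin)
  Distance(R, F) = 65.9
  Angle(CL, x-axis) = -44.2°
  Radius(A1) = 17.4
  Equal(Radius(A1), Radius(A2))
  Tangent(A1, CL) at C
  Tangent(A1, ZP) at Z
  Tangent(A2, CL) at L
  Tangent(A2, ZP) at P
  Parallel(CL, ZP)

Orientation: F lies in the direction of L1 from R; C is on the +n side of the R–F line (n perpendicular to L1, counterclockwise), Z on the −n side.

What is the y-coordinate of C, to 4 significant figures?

12.47

The slot axis is L1's direction at -44.2°, so u = (cos -44.2°, sin -44.2°) = (0.7169, -0.6972) and n = (−sin -44.2°, cos -44.2°) = (0.6972, 0.7169). R is at the origin and F lies 65.9 along u from R, so F = 65.9·u = (47.24, -45.94). Tangency of A1 to both parallel lines with radius 17.4 puts C and Z at R ± 17.4·n: C = (12.13, 12.47), Z = (-12.13, -12.47). So C.y = 12.47.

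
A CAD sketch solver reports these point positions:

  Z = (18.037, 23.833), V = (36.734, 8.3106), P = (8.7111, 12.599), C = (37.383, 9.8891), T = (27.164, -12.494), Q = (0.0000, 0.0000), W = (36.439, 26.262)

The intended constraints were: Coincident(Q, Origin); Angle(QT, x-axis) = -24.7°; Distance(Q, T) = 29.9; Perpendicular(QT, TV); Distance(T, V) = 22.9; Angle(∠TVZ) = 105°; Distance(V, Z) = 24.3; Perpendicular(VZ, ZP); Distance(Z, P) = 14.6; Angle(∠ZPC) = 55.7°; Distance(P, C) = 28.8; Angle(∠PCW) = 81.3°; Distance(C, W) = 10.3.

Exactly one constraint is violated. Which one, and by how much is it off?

Distance(C, W) = 10.3 — off by 6.10.

Q = (0.00, 0.00) ✓; QT at -24.70° ✓; |QT| = 29.90 ✓; ∠(QT, TV) = 90.00° ✓; |TV| = 22.90 ✓; ∠TVZ = 105.0° ✓; |VZ| = 24.30 ✓; ∠(VZ, ZP) = 90.00° ✓; |ZP| = 14.60 ✓; ∠ZPC = 55.70° ✓; |PC| = 28.80 ✓; ∠PCW = 81.30° ✓; |CW| = 16.40 ✗.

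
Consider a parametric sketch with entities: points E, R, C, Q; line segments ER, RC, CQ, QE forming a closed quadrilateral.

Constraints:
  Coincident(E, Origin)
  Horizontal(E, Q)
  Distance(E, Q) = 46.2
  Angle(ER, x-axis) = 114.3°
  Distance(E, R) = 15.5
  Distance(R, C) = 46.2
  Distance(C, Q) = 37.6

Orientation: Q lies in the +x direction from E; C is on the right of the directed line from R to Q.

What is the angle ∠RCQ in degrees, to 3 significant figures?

80.3°

Checks: E = (0.00, 0.00) ✓; |RC| = 46.20 ✓; |CQ| = 37.60 ✓.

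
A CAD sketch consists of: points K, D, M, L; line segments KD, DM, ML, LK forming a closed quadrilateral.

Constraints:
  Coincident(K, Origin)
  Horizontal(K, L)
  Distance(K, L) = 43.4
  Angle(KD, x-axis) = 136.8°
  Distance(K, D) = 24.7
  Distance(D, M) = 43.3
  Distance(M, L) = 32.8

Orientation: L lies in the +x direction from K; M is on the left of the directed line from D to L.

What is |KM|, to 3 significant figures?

36.0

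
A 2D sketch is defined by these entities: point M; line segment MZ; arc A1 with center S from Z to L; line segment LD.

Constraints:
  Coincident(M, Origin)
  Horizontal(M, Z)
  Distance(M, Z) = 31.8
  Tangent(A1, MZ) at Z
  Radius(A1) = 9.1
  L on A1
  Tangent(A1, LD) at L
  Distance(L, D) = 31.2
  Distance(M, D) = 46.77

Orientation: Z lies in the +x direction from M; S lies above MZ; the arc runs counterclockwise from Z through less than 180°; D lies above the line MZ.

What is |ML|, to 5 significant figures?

41.924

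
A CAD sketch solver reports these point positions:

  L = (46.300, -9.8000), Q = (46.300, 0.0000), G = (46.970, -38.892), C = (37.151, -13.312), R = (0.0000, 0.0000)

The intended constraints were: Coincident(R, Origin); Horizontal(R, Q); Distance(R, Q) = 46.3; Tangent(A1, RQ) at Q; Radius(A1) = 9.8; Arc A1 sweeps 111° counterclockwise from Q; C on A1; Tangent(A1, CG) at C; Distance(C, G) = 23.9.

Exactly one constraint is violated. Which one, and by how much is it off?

Distance(C, G) = 23.9 — off by 3.50.

R = (0.00, 0.00) ✓; R.y = 0.00, Q.y = 0.00 ✓; |RQ| = 46.30 ✓; ∠(LQ, QR) = 90.00° ✓; |LQ| = 9.800 ✓; bearing(L→C) − bearing(L→Q) = 111.0° ✓; |LC| = 9.800 ✓; ∠(LC, CG) = 90.00° ✓; |CG| = 27.40 ✗.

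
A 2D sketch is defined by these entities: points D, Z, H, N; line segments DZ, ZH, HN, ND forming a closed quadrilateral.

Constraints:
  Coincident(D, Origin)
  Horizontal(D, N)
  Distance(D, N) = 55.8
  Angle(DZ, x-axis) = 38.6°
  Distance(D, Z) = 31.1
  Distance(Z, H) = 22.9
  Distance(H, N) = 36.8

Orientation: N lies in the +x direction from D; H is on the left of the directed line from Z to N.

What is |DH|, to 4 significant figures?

54.00

D is at the origin; D and N share the same y with |DN| = 55.8 and N in +x, so N = (55.8, 0). DZ runs at 38.6° with |DZ| = 31.1, so Z = (24.31, 19.40). H is determined by |ZH| = 22.9 and |HN| = 36.8 together: it lies at the intersection of circle(Z, 22.9) and circle(N, 36.8). With |ZN| = 36.99, the foot of the radical line on ZN is 7.279 from Z and the perpendicular offset is √(22.9² − 7.279²) = 21.71. Taking the left-of-ZN solution: H = (41.89, 34.07).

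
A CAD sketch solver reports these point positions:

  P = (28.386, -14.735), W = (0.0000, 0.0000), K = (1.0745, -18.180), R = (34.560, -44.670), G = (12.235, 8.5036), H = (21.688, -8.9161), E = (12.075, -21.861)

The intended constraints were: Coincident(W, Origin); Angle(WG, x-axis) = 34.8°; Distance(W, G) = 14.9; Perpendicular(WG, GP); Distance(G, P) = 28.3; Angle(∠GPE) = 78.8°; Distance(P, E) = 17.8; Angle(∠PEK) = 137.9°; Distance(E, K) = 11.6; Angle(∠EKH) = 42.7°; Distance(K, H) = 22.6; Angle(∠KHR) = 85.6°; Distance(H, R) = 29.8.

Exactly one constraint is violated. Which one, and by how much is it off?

Distance(H, R) = 29.8 — off by 8.20.

W = (0.00, 0.00) ✓; WG at 34.80° ✓; |WG| = 14.90 ✓; ∠(WG, GP) = 90.00° ✓; |GP| = 28.30 ✓; ∠GPE = 78.80° ✓; |PE| = 17.80 ✓; ∠PEK = 137.9° ✓; |EK| = 11.60 ✓; ∠EKH = 42.70° ✓; |KH| = 22.60 ✓; ∠KHR = 85.60° ✓; |HR| = 38.00 ✗.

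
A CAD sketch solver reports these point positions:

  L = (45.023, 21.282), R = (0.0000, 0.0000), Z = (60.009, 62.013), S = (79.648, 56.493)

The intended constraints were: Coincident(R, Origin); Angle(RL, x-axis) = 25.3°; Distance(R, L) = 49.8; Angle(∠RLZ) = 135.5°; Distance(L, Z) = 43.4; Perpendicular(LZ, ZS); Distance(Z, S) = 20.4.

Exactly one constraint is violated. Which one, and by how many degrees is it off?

Perpendicular(LZ, ZS) — off by 4.50°.

R = (0.00, 0.00) ✓; RL at 25.30° ✓; |RL| = 49.80 ✓; ∠RLZ = 135.5° ✓; |LZ| = 43.40 ✓; ∠(LZ, ZS) = 85.50° ✗; |ZS| = 20.40 ✓.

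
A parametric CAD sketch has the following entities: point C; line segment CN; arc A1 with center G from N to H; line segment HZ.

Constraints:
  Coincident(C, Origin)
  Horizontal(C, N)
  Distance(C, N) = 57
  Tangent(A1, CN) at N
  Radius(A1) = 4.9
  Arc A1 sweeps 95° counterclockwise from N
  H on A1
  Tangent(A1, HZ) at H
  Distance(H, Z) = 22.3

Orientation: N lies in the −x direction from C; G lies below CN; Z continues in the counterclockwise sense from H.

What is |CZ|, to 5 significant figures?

65.963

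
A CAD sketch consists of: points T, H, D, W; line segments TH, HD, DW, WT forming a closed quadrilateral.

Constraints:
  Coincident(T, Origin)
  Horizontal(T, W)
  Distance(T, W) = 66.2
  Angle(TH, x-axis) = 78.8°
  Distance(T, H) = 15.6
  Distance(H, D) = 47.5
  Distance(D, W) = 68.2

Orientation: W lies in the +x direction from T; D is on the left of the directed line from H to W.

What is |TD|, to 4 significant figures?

62.41

T is at the origin; T and W share the same y with |TW| = 66.2 and W in +x, so W = (66.2, 0). TH runs at 78.8° with |TH| = 15.6, so H = (3.030, 15.30). D is determined by |HD| = 47.5 and |DW| = 68.2 together: it lies at the intersection of circle(H, 47.5) and circle(W, 68.2). With |HW| = 65.00, the foot of the radical line on HW is 14.07 from H and the perpendicular offset is √(47.5² − 14.07²) = 45.37. Taking the left-of-HW solution: D = (27.39, 56.08).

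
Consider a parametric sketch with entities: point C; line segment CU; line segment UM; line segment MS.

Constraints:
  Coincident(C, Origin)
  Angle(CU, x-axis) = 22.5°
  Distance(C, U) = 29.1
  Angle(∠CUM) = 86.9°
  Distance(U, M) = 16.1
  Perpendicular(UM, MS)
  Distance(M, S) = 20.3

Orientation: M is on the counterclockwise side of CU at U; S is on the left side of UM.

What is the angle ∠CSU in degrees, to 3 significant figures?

82.7°

C is at the origin; CU runs at 22.5° with length 29.1, so U = 29.1·(cos 22.5°, sin 22.5°) = (26.9, 11.1). ∠CUM = 86.9°, so UM runs at 22.5° + (180° − 86.9°) = 116° from the x-axis; with |UM| = 16.1, M = U + 16.1·(cos 116°, sin 116°) = (19.9, 25.7). UM is perpendicular to MS; with |MS| = 20.3 on the left of UM, S = M + 20.3·(-0.902, -0.432) = (1.62, 16.9). Then cos ∠CSU = SC·SU / (|SC||SU|), giving 82.7°.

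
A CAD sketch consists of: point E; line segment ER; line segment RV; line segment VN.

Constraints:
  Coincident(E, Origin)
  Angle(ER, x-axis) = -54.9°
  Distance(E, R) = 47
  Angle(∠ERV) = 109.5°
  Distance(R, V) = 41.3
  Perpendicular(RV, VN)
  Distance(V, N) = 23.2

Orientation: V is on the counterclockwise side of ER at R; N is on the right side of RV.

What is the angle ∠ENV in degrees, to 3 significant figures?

40.2°

∠ERV = 109.5°, so RV runs at -54.9° + (180° − 109.5°) = 15.6° from the x-axis; with |RV| = 41.3, V = R + 41.3·(cos 15.6°, sin 15.6°) = (66.8, -27.3). The perpendicularity gives VN at right angles to RV; with |VN| = 23.2 on the right of RV, N = V + 23.2·(0.269, -0.963) = (73.0, -49.7). Then cos ∠ENV = NE·NV / (|NE||NV|), giving 40.2°.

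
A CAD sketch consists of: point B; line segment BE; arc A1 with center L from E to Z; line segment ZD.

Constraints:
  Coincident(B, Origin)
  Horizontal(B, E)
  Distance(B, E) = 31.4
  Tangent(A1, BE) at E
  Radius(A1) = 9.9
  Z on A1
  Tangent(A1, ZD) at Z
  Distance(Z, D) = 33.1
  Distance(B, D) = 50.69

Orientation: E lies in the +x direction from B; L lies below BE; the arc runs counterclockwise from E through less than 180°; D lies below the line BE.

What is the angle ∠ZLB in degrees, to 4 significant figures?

24.02°

B is at the origin; B and E share the same y with |BE| = 31.4 and E on the +x side, so E = (31.40, 0.000). The tangent condition forces LE to be normal to BE, so L = E + (0, -9.9) = (31.40, -9.900). Since LZ ⟂ ZD (tangency), |LD| = √(9.9² + 33.1²) = 34.55 regardless of where Z sits on A1. So D lies on both circle(B, 50.69) and circle(L, 34.55); the below-BE intersection is D = (25.32, -43.91). Z is the foot of the tangent from D: Z = (21.56, -11.02).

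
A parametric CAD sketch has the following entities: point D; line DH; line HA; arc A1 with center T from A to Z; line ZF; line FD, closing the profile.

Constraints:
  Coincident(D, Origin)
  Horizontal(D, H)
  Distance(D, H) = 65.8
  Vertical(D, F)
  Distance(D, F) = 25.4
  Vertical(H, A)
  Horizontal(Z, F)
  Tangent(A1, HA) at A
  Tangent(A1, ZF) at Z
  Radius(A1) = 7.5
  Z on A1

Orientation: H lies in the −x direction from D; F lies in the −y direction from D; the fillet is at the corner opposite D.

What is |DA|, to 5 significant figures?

68.191

D is at the origin; DH is horizontal with |DH| = 65.8 and H on the −x side, so H = (-65.800, 0.0000). DF is vertical with |DF| = 25.4 and F on the −y side, so F = (0.0000, -25.400). The virtual corner opposite D is at (-65.800, -25.400). A1 meets HA tangentially, so TA is at right angles to HA and A1 meets ZF tangentially, so TZ is at right angles to ZF, with radius 7.5, so the center T sits 7.5 in from both sides at T = (-58.300, -17.900). That places the tangent points at A = (-65.800, -17.900) on HA and Z = (-58.300, -25.400) on ZF. Then |DA| = |A − D| = 68.191.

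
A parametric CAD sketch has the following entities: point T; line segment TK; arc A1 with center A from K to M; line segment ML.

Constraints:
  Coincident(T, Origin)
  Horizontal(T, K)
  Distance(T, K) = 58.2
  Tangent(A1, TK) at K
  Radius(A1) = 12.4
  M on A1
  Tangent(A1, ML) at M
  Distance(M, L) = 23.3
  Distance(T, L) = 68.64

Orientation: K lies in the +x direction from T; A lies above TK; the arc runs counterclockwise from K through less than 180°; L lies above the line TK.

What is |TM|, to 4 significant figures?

71.32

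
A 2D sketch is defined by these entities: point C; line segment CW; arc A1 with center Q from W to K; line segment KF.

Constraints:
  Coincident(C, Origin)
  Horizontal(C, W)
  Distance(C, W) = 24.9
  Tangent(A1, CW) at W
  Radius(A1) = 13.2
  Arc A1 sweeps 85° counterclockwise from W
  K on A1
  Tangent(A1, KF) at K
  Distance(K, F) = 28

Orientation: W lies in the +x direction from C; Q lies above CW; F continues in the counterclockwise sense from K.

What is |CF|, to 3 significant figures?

56.9

C is at the origin; CW is horizontal with |CW| = 24.9 and W on the +x side, so W = (24.9, 0.00). Tangency of A1 to CW means the radius QW is perpendicular to CW, so Q = W + (0, 13.2) = (24.9, 13.2). On A1, W sits at bearing -90° from Q; an 85° counterclockwise sweep puts K at bearing -5°, so K = Q + 13.2·(cos -5°, sin -5°) = (38.0, 12.0). The tangent condition forces QK to be normal to KF, so KF runs along (−sin -5°, cos -5°); with |KF| = 28.0, F = (40.5, 39.9). Then |CF| = |F − C| = 56.9.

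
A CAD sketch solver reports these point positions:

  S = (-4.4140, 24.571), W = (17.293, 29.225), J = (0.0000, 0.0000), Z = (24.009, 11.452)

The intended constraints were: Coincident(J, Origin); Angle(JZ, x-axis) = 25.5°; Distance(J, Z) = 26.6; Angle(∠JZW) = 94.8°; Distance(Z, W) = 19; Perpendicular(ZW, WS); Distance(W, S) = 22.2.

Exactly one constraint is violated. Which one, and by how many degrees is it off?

Perpendicular(ZW, WS) — off by 8.60°.

J = (0.00, 0.00) ✓; JZ at 25.50° ✓; |JZ| = 26.60 ✓; ∠JZW = 94.80° ✓; |ZW| = 19.00 ✓; ∠(ZW, WS) = 81.40° ✗; |WS| = 22.20 ✓.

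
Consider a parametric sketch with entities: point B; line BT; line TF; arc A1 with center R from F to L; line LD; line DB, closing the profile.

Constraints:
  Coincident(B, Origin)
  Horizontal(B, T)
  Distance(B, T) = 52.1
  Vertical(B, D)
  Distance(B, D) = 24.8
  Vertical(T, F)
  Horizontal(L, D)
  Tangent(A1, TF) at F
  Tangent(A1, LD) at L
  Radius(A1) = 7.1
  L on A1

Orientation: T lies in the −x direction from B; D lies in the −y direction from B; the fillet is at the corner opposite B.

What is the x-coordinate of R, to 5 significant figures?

-45.000

B is at the origin; B and T share the same y with |BT| = 52.1 and T on the −x side, so T = (-52.100, 0.0000). B and D share the same x with |BD| = 24.8 and D on the −y side, so D = (0.0000, -24.800). The virtual corner opposite B is at (-52.100, -24.800). A1 meets TF tangentially, so RF is at right angles to TF and tangency of A1 to LD means the radius RL is perpendicular to LD, with radius 7.1, so the center R sits 7.1 in from both sides at R = (-45.000, -17.700). So R.x = -45.000.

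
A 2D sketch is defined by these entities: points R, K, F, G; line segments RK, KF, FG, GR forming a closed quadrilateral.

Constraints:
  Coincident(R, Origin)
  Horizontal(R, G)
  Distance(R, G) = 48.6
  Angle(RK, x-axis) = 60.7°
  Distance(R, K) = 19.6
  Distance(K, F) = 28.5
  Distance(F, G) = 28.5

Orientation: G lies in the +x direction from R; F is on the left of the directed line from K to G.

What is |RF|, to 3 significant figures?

44.9

Checks: |KF| = 28.50 ✓; |FG| = 28.50 ✓.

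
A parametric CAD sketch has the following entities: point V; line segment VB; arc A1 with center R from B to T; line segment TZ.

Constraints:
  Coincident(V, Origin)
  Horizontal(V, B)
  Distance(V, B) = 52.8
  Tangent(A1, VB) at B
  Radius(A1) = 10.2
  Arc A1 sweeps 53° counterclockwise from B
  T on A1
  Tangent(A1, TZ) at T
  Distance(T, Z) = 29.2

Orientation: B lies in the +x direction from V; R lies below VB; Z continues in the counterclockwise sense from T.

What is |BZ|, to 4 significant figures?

37.57

V is at the origin; VB is horizontal with |VB| = 52.8 and B on the +x side, so B = (52.80, 0.000). The tangent condition forces RB to be normal to VB, so R = B + (0, -10.2) = (52.80, -10.20). On A1, B sits at bearing 90° from R; a 53° counterclockwise sweep puts T at bearing 143°, so T = R + 10.2·(cos 143°, sin 143°) = (44.65, -4.061). Since A1 is tangent to TZ there, RT ⟂ TZ, so TZ runs along (−sin 143°, cos 143°); with |TZ| = 29.2, Z = (27.08, -27.38). Then |BZ| = |Z − B| = 37.57.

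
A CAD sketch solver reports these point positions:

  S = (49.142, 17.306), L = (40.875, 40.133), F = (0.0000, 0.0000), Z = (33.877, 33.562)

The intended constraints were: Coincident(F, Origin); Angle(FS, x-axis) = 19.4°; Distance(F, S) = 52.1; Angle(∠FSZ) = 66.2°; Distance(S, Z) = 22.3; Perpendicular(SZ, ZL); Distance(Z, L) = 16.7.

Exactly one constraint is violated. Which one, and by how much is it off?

Distance(Z, L) = 16.7 — off by 7.10.

F = (0.00, 0.00) ✓; FS at 19.40° ✓; |FS| = 52.10 ✓; ∠FSZ = 66.20° ✓; |SZ| = 22.30 ✓; ∠(SZ, ZL) = 90.00° ✓; |ZL| = 9.599 ✗.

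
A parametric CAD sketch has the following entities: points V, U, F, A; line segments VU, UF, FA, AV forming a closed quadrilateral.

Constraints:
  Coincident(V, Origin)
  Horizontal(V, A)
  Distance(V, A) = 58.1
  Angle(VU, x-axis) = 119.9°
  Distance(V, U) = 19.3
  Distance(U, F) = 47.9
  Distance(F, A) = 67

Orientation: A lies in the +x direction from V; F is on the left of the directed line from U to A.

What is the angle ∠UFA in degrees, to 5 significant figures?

72.619°

V is at the origin; V and A share the same y with |VA| = 58.1 and A in +x, so A = (58.1, 0). VU runs at 119.9° with |VU| = 19.3, so U = (-9.6208, 16.731). F is determined by |UF| = 47.9 and |FA| = 67.0 together: it lies at the intersection of circle(U, 47.9) and circle(A, 67.0). With |UA| = 69.757, the foot of the radical line on UA is 19.148 from U and the perpendicular offset is √(47.9² − 19.148²) = 43.906. Taking the left-of-UA solution: F = (19.499, 54.763).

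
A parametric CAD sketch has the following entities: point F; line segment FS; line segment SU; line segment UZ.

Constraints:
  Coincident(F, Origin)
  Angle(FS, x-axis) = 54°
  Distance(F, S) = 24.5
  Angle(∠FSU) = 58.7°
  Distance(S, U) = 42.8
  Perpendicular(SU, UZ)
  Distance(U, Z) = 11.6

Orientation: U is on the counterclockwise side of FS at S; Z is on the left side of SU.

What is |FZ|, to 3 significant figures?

31.5

F is at the origin; FS runs at 54.0° with length 24.5, so S = 24.5·(cos 54.0°, sin 54.0°) = (14.4, 19.8). ∠FSU = 58.7°, so SU runs at 54.0° + (180° − 58.7°) = 175° from the x-axis; with |SU| = 42.8, U = S + 42.8·(cos 175°, sin 175°) = (-28.3, 23.3). The perpendicularity gives UZ at right angles to SU; with |UZ| = 11.6 on the left of SU, Z = U + 11.6·(-0.0819, -0.997) = (-29.2, 11.8). Then |FZ| = |Z − F| = 31.5.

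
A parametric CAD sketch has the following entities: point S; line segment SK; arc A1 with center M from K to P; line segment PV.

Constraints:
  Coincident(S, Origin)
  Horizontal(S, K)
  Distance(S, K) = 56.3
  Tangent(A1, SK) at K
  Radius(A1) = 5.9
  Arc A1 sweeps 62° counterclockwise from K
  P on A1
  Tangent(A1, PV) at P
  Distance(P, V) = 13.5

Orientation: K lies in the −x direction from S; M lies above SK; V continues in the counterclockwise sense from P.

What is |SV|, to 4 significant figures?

47.22

On A1, K sits at bearing -90° from M; a 62° counterclockwise sweep puts P at bearing -28°, so P = M + 5.9·(cos -28°, sin -28°) = (-51.09, 3.130). Since A1 is tangent to PV there, MP ⟂ PV, so PV runs along (−sin -28°, cos -28°); with |PV| = 13.5, V = (-44.75, 15.05). Then |SV| = |V − S| = 47.22.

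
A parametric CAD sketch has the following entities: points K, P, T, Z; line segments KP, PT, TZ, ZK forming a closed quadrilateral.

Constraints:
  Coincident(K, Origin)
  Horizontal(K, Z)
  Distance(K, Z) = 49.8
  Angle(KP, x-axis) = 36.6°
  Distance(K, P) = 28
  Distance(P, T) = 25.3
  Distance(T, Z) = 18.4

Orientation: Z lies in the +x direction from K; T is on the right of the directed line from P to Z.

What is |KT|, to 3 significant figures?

33.2

Checks: |PT| = 25.30 ✓; |TZ| = 18.40 ✓.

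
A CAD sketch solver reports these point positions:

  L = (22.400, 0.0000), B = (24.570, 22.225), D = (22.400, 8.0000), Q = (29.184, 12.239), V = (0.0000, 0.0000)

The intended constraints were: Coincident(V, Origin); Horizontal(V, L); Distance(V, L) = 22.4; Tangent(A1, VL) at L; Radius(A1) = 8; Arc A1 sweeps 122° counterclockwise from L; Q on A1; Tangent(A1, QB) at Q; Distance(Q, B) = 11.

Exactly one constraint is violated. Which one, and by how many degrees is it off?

Tangent(A1, QB) at Q — off by 7.20°.

V = (0.00, 0.00) ✓; V.y = 0.00, L.y = 0.00 ✓; |VL| = 22.40 ✓; ∠(DL, LV) = 90.00° ✓; |DL| = 8.000 ✓; bearing(D→Q) − bearing(D→L) = 122.0° ✓; |DQ| = 7.999 ✓; ∠(DQ, QB) = 97.20° ✗; |QB| = 11.00 ✓.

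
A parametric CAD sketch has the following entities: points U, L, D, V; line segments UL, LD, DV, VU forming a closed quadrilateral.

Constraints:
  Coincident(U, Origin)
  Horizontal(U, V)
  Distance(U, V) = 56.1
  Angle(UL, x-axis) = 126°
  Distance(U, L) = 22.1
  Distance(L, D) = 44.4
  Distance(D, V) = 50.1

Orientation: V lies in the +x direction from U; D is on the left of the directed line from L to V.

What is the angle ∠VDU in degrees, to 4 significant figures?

70.25°

Checks: |UV| = 56.10 ✓; |UL| = 22.10 ✓; |LD| = 44.40 ✓; |DV| = 50.10 ✓.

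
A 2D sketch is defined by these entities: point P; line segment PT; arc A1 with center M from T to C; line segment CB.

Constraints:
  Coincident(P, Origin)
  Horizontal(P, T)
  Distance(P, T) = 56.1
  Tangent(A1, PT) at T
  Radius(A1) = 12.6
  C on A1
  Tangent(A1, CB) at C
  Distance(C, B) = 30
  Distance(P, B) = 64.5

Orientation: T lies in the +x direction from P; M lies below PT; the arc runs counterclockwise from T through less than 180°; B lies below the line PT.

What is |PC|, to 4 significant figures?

45.83

Checks: P = (0.00, 0.00) ✓; |MC| = 12.60 ✓; ∠(MC, CB) = 90.00° ✓; |CB| = 30.00 ✓; |PB| = 64.50 ✓.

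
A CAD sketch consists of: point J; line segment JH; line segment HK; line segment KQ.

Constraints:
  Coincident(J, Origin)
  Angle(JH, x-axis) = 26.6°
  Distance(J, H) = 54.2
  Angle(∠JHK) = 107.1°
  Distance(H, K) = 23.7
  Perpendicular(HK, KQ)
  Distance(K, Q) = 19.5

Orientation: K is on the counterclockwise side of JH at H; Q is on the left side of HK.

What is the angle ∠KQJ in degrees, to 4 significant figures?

129.2°

J is at the origin; JH runs at 26.6° with length 54.2, so H = 54.2·(cos 26.6°, sin 26.6°) = (48.46, 24.27). ∠JHK = 107.1°, so HK runs at 26.6° + (180° − 107.1°) = 99.50° from the x-axis; with |HK| = 23.7, K = H + 23.7·(cos 99.50°, sin 99.50°) = (44.55, 47.64). HK is perpendicular to KQ; with |KQ| = 19.5 on the left of HK, Q = K + 19.5·(-0.9863, -0.1650) = (25.32, 44.43). Then cos ∠KQJ = QK·QJ / (|QK||QJ|), giving 129.2°.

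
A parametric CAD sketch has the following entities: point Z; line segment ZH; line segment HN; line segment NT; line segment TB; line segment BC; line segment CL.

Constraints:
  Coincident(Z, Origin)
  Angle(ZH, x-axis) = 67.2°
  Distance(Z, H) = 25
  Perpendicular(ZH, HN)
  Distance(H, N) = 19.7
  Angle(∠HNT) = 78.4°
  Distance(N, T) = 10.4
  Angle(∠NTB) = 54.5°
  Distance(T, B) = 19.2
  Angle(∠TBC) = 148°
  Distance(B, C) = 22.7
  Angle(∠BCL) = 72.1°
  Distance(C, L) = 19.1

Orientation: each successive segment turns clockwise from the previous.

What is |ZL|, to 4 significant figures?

52.48

∠TBC = 148.0° gives BC at 78.10° from the x-axis; with |BC| = 22.7, C = (20.06, 47.07). ∠BCL = 72.1° gives CL at -29.80° from the x-axis; with |CL| = 19.1, L = (36.63, 37.58). Then |ZL| = |L − Z| = 52.48.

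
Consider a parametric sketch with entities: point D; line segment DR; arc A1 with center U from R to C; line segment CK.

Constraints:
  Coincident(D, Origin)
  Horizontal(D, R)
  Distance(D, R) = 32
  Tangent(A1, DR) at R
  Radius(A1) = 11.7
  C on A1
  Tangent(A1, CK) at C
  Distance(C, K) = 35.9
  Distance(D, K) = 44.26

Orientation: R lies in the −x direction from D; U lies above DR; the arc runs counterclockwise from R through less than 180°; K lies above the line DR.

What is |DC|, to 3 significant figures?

22.4

D is at the origin; D and R share the same y with |DR| = 32.0 and R on the −x side, so R = (-32.0, 0.00). The tangent condition forces UR to be normal to DR, so U = R + (0, 11.7) = (-32.0, 11.7). Since UC ⟂ CK (tangency), |UK| = √(11.7² + 35.9²) = 37.8 regardless of where C sits on A1. So K lies on both circle(D, 44.26) and circle(U, 37.8); the above-DR intersection is K = (-10.8, 42.9). C is the foot of the tangent from K: C = (-20.8, 8.45).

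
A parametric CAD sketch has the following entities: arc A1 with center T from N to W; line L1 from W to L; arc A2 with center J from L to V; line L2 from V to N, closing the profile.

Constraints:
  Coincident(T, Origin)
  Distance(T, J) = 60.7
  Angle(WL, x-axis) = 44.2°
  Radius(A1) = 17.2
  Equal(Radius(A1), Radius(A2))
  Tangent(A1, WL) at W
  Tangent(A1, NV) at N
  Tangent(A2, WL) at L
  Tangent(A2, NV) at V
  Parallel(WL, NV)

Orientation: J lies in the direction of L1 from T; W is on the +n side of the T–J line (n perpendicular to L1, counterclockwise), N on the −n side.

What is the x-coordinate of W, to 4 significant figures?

-11.99

The slot axis is L1's direction at 44.2°, so u = (cos 44.2°, sin 44.2°) = (0.7169, 0.6972) and n = (−sin 44.2°, cos 44.2°) = (-0.6972, 0.7169). T is at the origin and J lies 60.7 along u from T, so J = 60.7·u = (43.52, 42.32). Tangency of A1 to both parallel lines with radius 17.2 puts W and N at T ± 17.2·n: W = (-11.99, 12.33), N = (11.99, -12.33). So W.x = -11.99.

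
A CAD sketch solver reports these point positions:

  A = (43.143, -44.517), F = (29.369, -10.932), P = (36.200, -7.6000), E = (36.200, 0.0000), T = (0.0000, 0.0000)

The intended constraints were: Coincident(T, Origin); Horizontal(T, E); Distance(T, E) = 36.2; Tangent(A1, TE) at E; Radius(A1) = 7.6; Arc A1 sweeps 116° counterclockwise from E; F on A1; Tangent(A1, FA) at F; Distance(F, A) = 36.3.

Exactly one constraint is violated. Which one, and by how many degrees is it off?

Tangent(A1, FA) at F — off by 3.70°.

T = (0.00, 0.00) ✓; T.y = 0.00, E.y = 0.00 ✓; |TE| = 36.20 ✓; ∠(PE, ET) = 90.00° ✓; |PE| = 7.600 ✓; bearing(P→F) − bearing(P→E) = 116.0° ✓; |PF| = 7.600 ✓; ∠(PF, FA) = 93.70° ✗; |FA| = 36.30 ✓.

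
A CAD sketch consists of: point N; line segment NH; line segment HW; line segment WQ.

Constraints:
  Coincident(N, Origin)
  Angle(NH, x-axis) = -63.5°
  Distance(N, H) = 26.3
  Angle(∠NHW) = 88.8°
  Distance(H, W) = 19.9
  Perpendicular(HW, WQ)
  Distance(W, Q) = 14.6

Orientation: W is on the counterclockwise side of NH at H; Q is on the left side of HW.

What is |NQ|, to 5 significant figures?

22.609

∠NHW = 88.8°, so HW runs at -63.5° + (180° − 88.8°) = 27.700° from the x-axis; with |HW| = 19.9, W = H + 19.9·(cos 27.700°, sin 27.700°) = (29.354, -14.286). HW is perpendicular to WQ; with |WQ| = 14.6 on the left of HW, Q = W + 14.6·(-0.46484, 0.88539) = (22.568, -1.3597). Then |NQ| = |Q − N| = 22.609.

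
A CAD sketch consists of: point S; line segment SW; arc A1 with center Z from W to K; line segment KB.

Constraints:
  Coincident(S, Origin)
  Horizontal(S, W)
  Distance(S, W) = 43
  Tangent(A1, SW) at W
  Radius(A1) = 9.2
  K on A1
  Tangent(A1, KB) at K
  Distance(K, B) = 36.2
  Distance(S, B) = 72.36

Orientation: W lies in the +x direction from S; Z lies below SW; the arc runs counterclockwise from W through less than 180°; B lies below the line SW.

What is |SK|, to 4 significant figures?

38.67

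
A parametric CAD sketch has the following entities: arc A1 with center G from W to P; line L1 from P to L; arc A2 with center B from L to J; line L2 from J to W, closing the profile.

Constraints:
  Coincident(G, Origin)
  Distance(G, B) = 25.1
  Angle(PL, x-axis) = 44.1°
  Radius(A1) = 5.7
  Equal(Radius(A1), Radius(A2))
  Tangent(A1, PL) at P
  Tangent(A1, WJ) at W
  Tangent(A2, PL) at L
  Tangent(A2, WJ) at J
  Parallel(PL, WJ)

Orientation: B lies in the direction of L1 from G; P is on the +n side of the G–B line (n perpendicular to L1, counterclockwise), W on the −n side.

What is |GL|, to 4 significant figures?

25.74

The slot axis is L1's direction at 44.1°, so u = (cos 44.1°, sin 44.1°) = (0.7181, 0.6959) and n = (−sin 44.1°, cos 44.1°) = (-0.6959, 0.7181). G is at the origin and B lies 25.1 along u from G, so B = 25.1·u = (18.02, 17.47). Tangency of A1 to both parallel lines with radius 5.7 puts P and W at G ± 5.7·n: P = (-3.967, 4.093), W = (3.967, -4.093). Equal radii place L and J the same way about B: L = B + 5.7·n = (14.06, 21.56), J = B − 5.7·n = (21.99, 13.37). Then |GL| = |L − G| = 25.74.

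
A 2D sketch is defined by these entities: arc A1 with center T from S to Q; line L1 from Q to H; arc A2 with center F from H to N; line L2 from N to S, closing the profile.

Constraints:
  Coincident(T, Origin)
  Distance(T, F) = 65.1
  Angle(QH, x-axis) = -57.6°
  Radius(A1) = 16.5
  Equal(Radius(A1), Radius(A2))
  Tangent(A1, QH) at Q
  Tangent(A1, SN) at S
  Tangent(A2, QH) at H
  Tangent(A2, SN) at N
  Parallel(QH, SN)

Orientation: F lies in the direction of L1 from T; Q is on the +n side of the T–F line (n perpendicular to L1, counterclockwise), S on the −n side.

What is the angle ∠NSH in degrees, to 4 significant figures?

26.88°

The slot axis is L1's direction at -57.6°, so u = (cos -57.6°, sin -57.6°) = (0.5358, -0.8443) and n = (−sin -57.6°, cos -57.6°) = (0.8443, 0.5358). T is at the origin and F lies 65.1 along u from T, so F = 65.1·u = (34.88, -54.97). Tangency of A1 to both parallel lines with radius 16.5 puts Q and S at T ± 16.5·n: Q = (13.93, 8.841), S = (-13.93, -8.841). Equal radii place H and N the same way about F: H = F + 16.5·n = (48.81, -46.12), N = F − 16.5·n = (20.95, -63.81). Then cos ∠NSH = SN·SH / (|SN||SH|), giving 26.88°.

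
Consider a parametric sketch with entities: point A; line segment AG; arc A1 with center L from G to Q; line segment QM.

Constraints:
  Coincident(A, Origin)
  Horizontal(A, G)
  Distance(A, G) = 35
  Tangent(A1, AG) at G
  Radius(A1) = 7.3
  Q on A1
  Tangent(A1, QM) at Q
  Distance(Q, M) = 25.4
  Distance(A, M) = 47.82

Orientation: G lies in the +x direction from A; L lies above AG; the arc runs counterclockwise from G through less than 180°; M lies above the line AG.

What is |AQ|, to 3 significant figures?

43.0

Checks: |LQ| = 7.300 ✓; ∠(LQ, QM) = 90.00° ✓; |QM| = 25.40 ✓; |AM| = 47.82 ✓.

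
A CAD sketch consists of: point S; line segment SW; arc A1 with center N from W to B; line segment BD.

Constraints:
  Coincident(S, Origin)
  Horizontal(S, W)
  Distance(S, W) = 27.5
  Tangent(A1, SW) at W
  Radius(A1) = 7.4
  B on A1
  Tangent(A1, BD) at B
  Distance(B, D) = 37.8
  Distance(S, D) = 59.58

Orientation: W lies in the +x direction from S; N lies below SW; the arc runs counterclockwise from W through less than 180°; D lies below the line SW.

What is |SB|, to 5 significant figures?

23.934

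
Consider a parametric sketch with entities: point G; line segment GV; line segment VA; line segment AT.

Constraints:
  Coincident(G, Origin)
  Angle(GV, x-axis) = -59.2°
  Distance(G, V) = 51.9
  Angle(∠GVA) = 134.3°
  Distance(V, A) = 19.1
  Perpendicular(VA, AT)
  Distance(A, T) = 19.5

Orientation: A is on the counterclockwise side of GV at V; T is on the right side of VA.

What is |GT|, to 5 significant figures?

79.196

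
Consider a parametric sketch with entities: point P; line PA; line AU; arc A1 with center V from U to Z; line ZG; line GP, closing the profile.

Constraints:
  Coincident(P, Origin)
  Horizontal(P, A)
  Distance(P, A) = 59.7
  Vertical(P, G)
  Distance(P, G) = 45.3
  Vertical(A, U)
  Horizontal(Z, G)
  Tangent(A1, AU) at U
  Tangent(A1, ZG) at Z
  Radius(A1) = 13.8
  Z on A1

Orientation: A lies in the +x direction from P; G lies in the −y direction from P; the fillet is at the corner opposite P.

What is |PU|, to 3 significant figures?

67.5

P is at the origin; PA is horizontal with |PA| = 59.7 and A on the +x side, so A = (59.7, 0.00). PG is vertical with |PG| = 45.3 and G on the −y side, so G = (0.00, -45.3). The virtual corner opposite P is at (59.7, -45.3). Since A1 is tangent to AU there, VU ⟂ AU and since A1 is tangent to ZG there, VZ ⟂ ZG, with radius 13.8, so the center V sits 13.8 in from both sides at V = (45.9, -31.5). That places the tangent points at U = (59.7, -31.5) on AU and Z = (45.9, -45.3) on ZG. Then |PU| = |U − P| = 67.5.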